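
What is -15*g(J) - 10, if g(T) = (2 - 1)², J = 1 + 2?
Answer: -25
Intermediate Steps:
J = 3
g(T) = 1 (g(T) = 1² = 1)
-15*g(J) - 10 = -15*1 - 10 = -15 - 10 = -25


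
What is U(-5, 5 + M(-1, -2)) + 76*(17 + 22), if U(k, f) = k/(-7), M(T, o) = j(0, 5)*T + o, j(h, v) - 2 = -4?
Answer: 20753/7 ≈ 2964.7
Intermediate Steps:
j(h, v) = -2 (j(h, v) = 2 - 4 = -2)
M(T, o) = o - 2*T (M(T, o) = -2*T + o = o - 2*T)
U(k, f) = -k/7 (U(k, f) = k*(-1/7) = -k/7)
U(-5, 5 + M(-1, -2)) + 76*(17 + 22) = -1/7*(-5) + 76*(17 + 22) = 5/7 + 76*39 = 5/7 + 2964 = 20753/7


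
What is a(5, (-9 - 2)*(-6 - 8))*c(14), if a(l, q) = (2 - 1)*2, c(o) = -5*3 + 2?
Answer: -26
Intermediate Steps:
c(o) = -13 (c(o) = -15 + 2 = -13)
a(l, q) = 2 (a(l, q) = 1*2 = 2)
a(5, (-9 - 2)*(-6 - 8))*c(14) = 2*(-13) = -26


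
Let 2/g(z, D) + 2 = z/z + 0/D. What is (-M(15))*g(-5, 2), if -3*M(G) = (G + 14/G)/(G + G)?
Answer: -239/675 ≈ -0.35407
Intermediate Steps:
M(G) = -(G + 14/G)/(6*G) (M(G) = -(G + 14/G)/(3*(G + G)) = -(G + 14/G)/(3*(2*G)) = -(G + 14/G)*1/(2*G)/3 = -(G + 14/G)/(6*G))
g(z, D) = -2 (g(z, D) = 2/(-2 + (z/z + 0/D)) = 2/(-2 + (1 + 0)) = 2/(-2 + 1) = 2/(-1) = 2*(-1) = -2)
(-M(15))*g(-5, 2) = -(-14 - 1*15²)/(6*15²)*(-2) = -(-14 - 1*225)/(6*225)*(-2) = -(-14 - 225)/(6*225)*(-2) = -(-239)/(6*225)*(-2) = -1*(-239/1350)*(-2) = (239/1350)*(-2) = -239/675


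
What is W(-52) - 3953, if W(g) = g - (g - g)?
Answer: -4005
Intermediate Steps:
W(g) = g (W(g) = g - 1*0 = g + 0 = g)
W(-52) - 3953 = -52 - 3953 = -4005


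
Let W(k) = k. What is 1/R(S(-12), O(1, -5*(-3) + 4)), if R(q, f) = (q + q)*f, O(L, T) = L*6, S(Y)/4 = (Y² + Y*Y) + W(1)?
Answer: 1/13872 ≈ 7.2088e-5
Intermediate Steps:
S(Y) = 4 + 8*Y² (S(Y) = 4*((Y² + Y*Y) + 1) = 4*((Y² + Y²) + 1) = 4*(2*Y² + 1) = 4*(1 + 2*Y²) = 4 + 8*Y²)
O(L, T) = 6*L
R(q, f) = 2*f*q (R(q, f) = (2*q)*f = 2*f*q)
1/R(S(-12), O(1, -5*(-3) + 4)) = 1/(2*(6*1)*(4 + 8*(-12)²)) = 1/(2*6*(4 + 8*144)) = 1/(2*6*(4 + 1152)) = 1/(2*6*1156) = 1/13872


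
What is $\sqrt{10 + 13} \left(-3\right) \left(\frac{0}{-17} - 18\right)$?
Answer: $54 \sqrt{23} \approx 258.98$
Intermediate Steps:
$\sqrt{10 + 13} \left(-3\right) \left(\frac{0}{-17} - 18\right) = \sqrt{23} \left(-3\right) \left(0 \left(- \frac{1}{17}\right) - 18\right) = - 3 \sqrt{23} \left(0 - 18\right) = - 3 \sqrt{23} \left(-18\right) = 54 \sqrt{23}$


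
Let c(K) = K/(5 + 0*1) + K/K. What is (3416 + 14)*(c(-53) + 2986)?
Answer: 10209052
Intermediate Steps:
c(K) = 1 + K/5 (c(K) = K/(5 + 0) + 1 = K/5 + 1 = 1 + K/5)
(3416 + 14)*(c(-53) + 2986) = (3416 + 14)*((1 + (⅕)*(-53)) + 2986) = 3430*((1 - 53/5) + 2986) = 3430*(-48/5 + 2986) = 3430*(14882/5) = 10209052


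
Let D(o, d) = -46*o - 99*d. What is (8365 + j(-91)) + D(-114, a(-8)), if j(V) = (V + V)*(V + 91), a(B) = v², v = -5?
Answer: 11134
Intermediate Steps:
a(B) = 25 (a(B) = (-5)² = 25)
j(V) = 2*V*(91 + V) (j(V) = (2*V)*(91 + V) = 2*V*(91 + V))
D(o, d) = -99*d - 46*o
(8365 + j(-91)) + D(-114, a(-8)) = (8365 + 2*(-91)*(91 - 91)) + (-99*25 - 46*(-114)) = (8365 + 2*(-91)*0) + (-2475 + 5244) = (8365 + 0) + 2769 = 8365 + 2769 = 11134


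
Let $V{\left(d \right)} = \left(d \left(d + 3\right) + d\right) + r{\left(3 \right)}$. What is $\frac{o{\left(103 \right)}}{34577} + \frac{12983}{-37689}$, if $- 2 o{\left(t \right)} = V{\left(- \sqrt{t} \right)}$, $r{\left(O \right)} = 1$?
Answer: $- \frac{450873019}{1303172553} + \frac{2 \sqrt{103}}{34577} \approx -0.34539$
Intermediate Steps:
$V{\left(d \right)} = 1 + d + d \left(3 + d\right)$ ($V{\left(d \right)} = \left(d \left(d + 3\right) + d\right) + 1 = \left(d \left(3 + d\right) + d\right) + 1 = \left(d + d \left(3 + d\right)\right) + 1 = 1 + d + d \left(3 + d\right)$)
$o{\left(t \right)} = - \frac{1}{2} + 2 \sqrt{t} - \frac{t}{2}$ ($o{\left(t \right)} = - \frac{1 + \left(- \sqrt{t}\right)^{2} + 4 \left(- \sqrt{t}\right)}{2} = - \frac{1 + t - 4 \sqrt{t}}{2} = - \frac{1}{2} + 2 \sqrt{t} - \frac{t}{2}$)
$\frac{o{\left(103 \right)}}{34577} + \frac{12983}{-37689} = \frac{- \frac{1}{2} + 2 \sqrt{103} - \frac{103}{2}}{34577} + \frac{12983}{-37689} = \left(- \frac{1}{2} + 2 \sqrt{103} - \frac{103}{2}\right) \frac{1}{34577} + 12983 \left(- \frac{1}{37689}\right) = \left(-52 + 2 \sqrt{103}\right) \frac{1}{34577} - \frac{12983}{37689} = \left(- \frac{52}{34577} + \frac{2 \sqrt{103}}{34577}\right) - \frac{12983}{37689} = - \frac{450873019}{1303172553} + \frac{2 \sqrt{103}}{34577}$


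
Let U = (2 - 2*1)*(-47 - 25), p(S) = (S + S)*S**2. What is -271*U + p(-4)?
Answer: -128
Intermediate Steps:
p(S) = 2*S**3 (p(S) = (2*S)*S**2 = 2*S**3)
U = 0 (U = (2 - 2)*(-72) = 0*(-72) = 0)
-271*U + p(-4) = -271*0 + 2*(-4)**3 = 0 + 2*(-64) = 0 - 128 = -128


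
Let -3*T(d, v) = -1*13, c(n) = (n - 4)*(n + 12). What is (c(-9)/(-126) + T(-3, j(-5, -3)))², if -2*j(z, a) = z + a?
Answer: 4225/196 ≈ 21.556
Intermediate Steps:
j(z, a) = -a/2 - z/2 (j(z, a) = -(z + a)/2 = -(a + z)/2 = -a/2 - z/2)
c(n) = (-4 + n)*(12 + n)
T(d, v) = 13/3 (T(d, v) = -(-1)*13/3 = -⅓*(-13) = 13/3)
(c(-9)/(-126) + T(-3, j(-5, -3)))² = ((-48 + (-9)² + 8*(-9))/(-126) + 13/3)² = ((-48 + 81 - 72)*(-1/126) + 13/3)² = (-39*(-1/126) + 13/3)² = (13/42 + 13/3)² = (65/14)² = 4225/196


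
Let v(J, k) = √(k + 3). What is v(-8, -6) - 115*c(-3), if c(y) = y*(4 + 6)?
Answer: 3450 + I*√3 ≈ 3450.0 + 1.732*I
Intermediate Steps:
v(J, k) = √(3 + k)
c(y) = 10*y (c(y) = y*10 = 10*y)
v(-8, -6) - 115*c(-3) = √(3 - 6) - 1150*(-3) = √(-3) - 115*(-30) = I*√3 + 3450 = 3450 + I*√3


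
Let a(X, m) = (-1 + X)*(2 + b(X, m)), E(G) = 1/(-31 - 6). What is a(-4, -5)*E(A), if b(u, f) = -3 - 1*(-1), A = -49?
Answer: 0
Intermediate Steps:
b(u, f) = -2 (b(u, f) = -3 + 1 = -2)
E(G) = -1/37 (E(G) = 1/(-37) = -1/37)
a(X, m) = 0 (a(X, m) = (-1 + X)*(2 - 2) = (-1 + X)*0 = 0)
a(-4, -5)*E(A) = 0*(-1/37) = 0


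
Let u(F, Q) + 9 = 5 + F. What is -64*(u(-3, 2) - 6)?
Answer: 832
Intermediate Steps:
u(F, Q) = -4 + F (u(F, Q) = -9 + (5 + F) = -4 + F)
-64*(u(-3, 2) - 6) = -64*((-4 - 3) - 6) = -64*(-7 - 6) = -64*(-13) = 832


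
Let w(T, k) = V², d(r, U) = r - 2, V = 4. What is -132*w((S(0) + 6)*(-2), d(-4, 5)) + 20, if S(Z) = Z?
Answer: -2092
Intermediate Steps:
d(r, U) = -2 + r
w(T, k) = 16 (w(T, k) = 4² = 16)
-132*w((S(0) + 6)*(-2), d(-4, 5)) + 20 = -132*16 + 20 = -2112 + 20 = -2092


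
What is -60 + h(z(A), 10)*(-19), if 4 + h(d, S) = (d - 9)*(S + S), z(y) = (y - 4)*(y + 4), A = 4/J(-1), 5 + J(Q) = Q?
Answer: 84124/9 ≈ 9347.1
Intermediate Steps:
J(Q) = -5 + Q
A = -2/3 (A = 4/(-5 - 1) = 4/(-6) = 4*(-1/6) = -2/3 ≈ -0.66667)
z(y) = (-4 + y)*(4 + y)
h(d, S) = -4 + 2*S*(-9 + d) (h(d, S) = -4 + (d - 9)*(S + S) = -4 + (-9 + d)*(2*S) = -4 + 2*S*(-9 + d))
-60 + h(z(A), 10)*(-19) = -60 + (-4 - 18*10 + 2*10*(-16 + (-2/3)**2))*(-19) = -60 + (-4 - 180 + 2*10*(-16 + 4/9))*(-19) = -60 + (-4 - 180 + 2*10*(-140/9))*(-19) = -60 + (-4 - 180 - 2800/9)*(-19) = -60 - 4456/9*(-19) = -60 + 84664/9 = 84124/9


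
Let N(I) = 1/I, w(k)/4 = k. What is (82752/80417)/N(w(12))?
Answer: 3972096/80417 ≈ 49.394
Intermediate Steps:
w(k) = 4*k
(82752/80417)/N(w(12)) = (82752/80417)/(1/(4*12)) = (82752*(1/80417))/(1/48) = 82752/(80417*(1/48)) = (82752/80417)*48 = 3972096/80417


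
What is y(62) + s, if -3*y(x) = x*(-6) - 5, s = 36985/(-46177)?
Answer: 17297774/138531 ≈ 124.87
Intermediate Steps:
s = -36985/46177 (s = 36985*(-1/46177) = -36985/46177 ≈ -0.80094)
y(x) = 5/3 + 2*x (y(x) = -(x*(-6) - 5)/3 = -(-6*x - 5)/3 = -(-5 - 6*x)/3 = 5/3 + 2*x)
y(62) + s = (5/3 + 2*62) - 36985/46177 = (5/3 + 124) - 36985/46177 = 377/3 - 36985/46177 = 17297774/138531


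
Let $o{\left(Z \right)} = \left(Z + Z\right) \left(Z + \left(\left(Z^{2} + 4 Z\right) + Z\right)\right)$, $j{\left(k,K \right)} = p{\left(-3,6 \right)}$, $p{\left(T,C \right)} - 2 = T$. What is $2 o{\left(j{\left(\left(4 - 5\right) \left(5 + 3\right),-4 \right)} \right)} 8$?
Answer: $160$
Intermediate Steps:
$p{\left(T,C \right)} = 2 + T$
$j{\left(k,K \right)} = -1$ ($j{\left(k,K \right)} = 2 - 3 = -1$)
$o{\left(Z \right)} = 2 Z \left(Z^{2} + 6 Z\right)$ ($o{\left(Z \right)} = 2 Z \left(Z + \left(Z^{2} + 5 Z\right)\right) = 2 Z \left(Z^{2} + 6 Z\right)$)
$2 o{\left(j{\left(\left(4 - 5\right) \left(5 + 3\right),-4 \right)} \right)} 8 = 2 \cdot 2 \left(-1\right)^{2} \left(6 - 1\right) 8 = 2 \cdot 2 \cdot 1 \cdot 5 \cdot 8 = 2 \cdot 10 \cdot 8 = 20 \cdot 8 = 160$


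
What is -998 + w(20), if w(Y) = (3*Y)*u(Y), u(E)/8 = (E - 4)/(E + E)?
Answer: -806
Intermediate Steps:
u(E) = 4*(-4 + E)/E (u(E) = 8*((E - 4)/(E + E)) = 8*((-4 + E)/((2*E))) = 8*((-4 + E)*(1/(2*E))) = 8*((-4 + E)/(2*E)) = 4*(-4 + E)/E)
w(Y) = 3*Y*(4 - 16/Y) (w(Y) = (3*Y)*(4 - 16/Y) = 3*Y*(4 - 16/Y))
-998 + w(20) = -998 + (-48 + 12*20) = -998 + (-48 + 240) = -998 + 192 = -806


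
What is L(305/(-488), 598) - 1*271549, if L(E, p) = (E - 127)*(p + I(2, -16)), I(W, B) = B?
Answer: -1383307/4 ≈ -3.4583e+5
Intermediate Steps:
L(E, p) = (-127 + E)*(-16 + p) (L(E, p) = (E - 127)*(p - 16) = (-127 + E)*(-16 + p))
L(305/(-488), 598) - 1*271549 = (2032 - 127*598 - 4880/(-488) + (305/(-488))*598) - 1*271549 = (2032 - 75946 - 4880*(-1)/488 + (305*(-1/488))*598) - 271549 = (2032 - 75946 - 16*(-5/8) - 5/8*598) - 271549 = (2032 - 75946 + 10 - 1495/4) - 271549 = -297111/4 - 271549 = -1383307/4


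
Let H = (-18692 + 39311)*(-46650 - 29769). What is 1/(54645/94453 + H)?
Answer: -94453/148828020441888 ≈ -6.3465e-10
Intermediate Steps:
H = -1575683361 (H = 20619*(-76419) = -1575683361)
1/(54645/94453 + H) = 1/(54645/94453 - 1575683361) = 1/(-148828020441888/94453) = -94453/148828020441888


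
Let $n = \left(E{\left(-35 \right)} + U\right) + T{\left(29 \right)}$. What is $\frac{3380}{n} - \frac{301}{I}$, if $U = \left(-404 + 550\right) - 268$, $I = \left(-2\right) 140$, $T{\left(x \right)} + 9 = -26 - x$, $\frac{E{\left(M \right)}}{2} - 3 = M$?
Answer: $- \frac{2489}{200} \approx -12.445$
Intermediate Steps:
$E{\left(M \right)} = 6 + 2 M$
$T{\left(x \right)} = -35 - x$ ($T{\left(x \right)} = -9 - \left(26 + x\right) = -35 - x$)
$I = -280$
$U = -122$ ($U = 146 - 268 = -122$)
$n = -250$ ($n = \left(\left(6 + 2 \left(-35\right)\right) - 122\right) - 64 = \left(\left(6 - 70\right) - 122\right) - 64 = \left(-64 - 122\right) - 64 = -186 - 64 = -250$)
$\frac{3380}{n} - \frac{301}{I} = \frac{3380}{-250} - \frac{301}{-280} = 3380 \left(- \frac{1}{250}\right) - - \frac{43}{40} = - \frac{338}{25} + \frac{43}{40} = - \frac{2489}{200}$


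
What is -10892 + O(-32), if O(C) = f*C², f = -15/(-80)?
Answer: -10700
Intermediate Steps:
f = 3/16 (f = -15*(-1/80) = 3/16 ≈ 0.18750)
O(C) = 3*C²/16
-10892 + O(-32) = -10892 + (3/16)*(-32)² = -10892 + (3/16)*1024 = -10892 + 192 = -10700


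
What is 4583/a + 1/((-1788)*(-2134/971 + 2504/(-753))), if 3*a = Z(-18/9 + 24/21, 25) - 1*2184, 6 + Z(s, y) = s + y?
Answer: -231635733606727/36489774611416 ≈ -6.3480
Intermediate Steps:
Z(s, y) = -6 + s + y (Z(s, y) = -6 + (s + y) = -6 + s + y)
a = -15161/21 (a = ((-6 + (-18/9 + 24/21) + 25) - 1*2184)/3 = ((-6 + (-18*1/9 + 24*(1/21)) + 25) - 2184)/3 = ((-6 + (-2 + 8/7) + 25) - 2184)/3 = ((-6 - 6/7 + 25) - 2184)/3 = (127/7 - 2184)/3 = (1/3)*(-15161/7) = -15161/21 ≈ -721.95)
4583/a + 1/((-1788)*(-2134/971 + 2504/(-753))) = 4583/(-15161/21) + 1/((-1788)*(-2134/971 + 2504/(-753))) = 4583*(-21/15161) - 1/(1788*(-2134*1/971 + 2504*(-1/753))) = -96243/15161 - 1/(1788*(-2134/971 - 2504/753)) = -96243/15161 - 1/(1788*(-4038286/731163)) = -96243/15161 - 1/1788*(-731163/4038286) = -96243/15161 + 243721/2406818456 = -231635733606727/36489774611416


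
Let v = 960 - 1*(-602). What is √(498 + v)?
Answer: 2*√515 ≈ 45.387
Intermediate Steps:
v = 1562 (v = 960 + 602 = 1562)
√(498 + v) = √(498 + 1562) = √2060 = 2*√515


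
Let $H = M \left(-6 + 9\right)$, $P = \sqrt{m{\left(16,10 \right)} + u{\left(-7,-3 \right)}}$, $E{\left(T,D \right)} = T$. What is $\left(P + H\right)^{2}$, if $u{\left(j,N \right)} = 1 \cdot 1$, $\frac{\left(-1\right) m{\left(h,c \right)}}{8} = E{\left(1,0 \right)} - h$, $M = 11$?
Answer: $1936$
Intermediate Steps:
$m{\left(h,c \right)} = -8 + 8 h$ ($m{\left(h,c \right)} = - 8 \left(1 - h\right) = -8 + 8 h$)
$u{\left(j,N \right)} = 1$
$P = 11$ ($P = \sqrt{\left(-8 + 8 \cdot 16\right) + 1} = \sqrt{\left(-8 + 128\right) + 1} = \sqrt{120 + 1} = \sqrt{121} = 11$)
$H = 33$ ($H = 11 \left(-6 + 9\right) = 11 \cdot 3 = 33$)
$\left(P + H\right)^{2} = \left(11 + 33\right)^{2} = 44^{2} = 1936$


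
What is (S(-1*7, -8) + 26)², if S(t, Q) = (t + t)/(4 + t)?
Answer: 8464/9 ≈ 940.44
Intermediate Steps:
S(t, Q) = 2*t/(4 + t) (S(t, Q) = (2*t)/(4 + t) = 2*t/(4 + t))
(S(-1*7, -8) + 26)² = (2*(-1*7)/(4 - 1*7) + 26)² = (2*(-7)/(4 - 7) + 26)² = (2*(-7)/(-3) + 26)² = (2*(-7)*(-⅓) + 26)² = (14/3 + 26)² = (92/3)² = 8464/9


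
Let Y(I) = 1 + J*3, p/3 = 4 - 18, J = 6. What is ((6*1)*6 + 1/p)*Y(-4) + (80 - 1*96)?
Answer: 28037/42 ≈ 667.55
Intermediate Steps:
p = -42 (p = 3*(4 - 18) = 3*(-14) = -42)
Y(I) = 19 (Y(I) = 1 + 6*3 = 1 + 18 = 19)
((6*1)*6 + 1/p)*Y(-4) + (80 - 1*96) = ((6*1)*6 + 1/(-42))*19 + (80 - 1*96) = (6*6 - 1/42)*19 + (80 - 96) = (36 - 1/42)*19 - 16 = (1511/42)*19 - 16 = 28709/42 - 16 = 28037/42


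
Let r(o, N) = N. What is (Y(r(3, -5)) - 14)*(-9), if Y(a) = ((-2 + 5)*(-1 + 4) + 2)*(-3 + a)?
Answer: 918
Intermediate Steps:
Y(a) = -33 + 11*a (Y(a) = (3*3 + 2)*(-3 + a) = (9 + 2)*(-3 + a) = 11*(-3 + a) = -33 + 11*a)
(Y(r(3, -5)) - 14)*(-9) = ((-33 + 11*(-5)) - 14)*(-9) = ((-33 - 55) - 14)*(-9) = (-88 - 14)*(-9) = -102*(-9) = 918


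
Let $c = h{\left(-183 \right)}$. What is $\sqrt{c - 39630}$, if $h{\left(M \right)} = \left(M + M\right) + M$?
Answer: $i \sqrt{40179} \approx 200.45 i$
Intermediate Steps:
$h{\left(M \right)} = 3 M$ ($h{\left(M \right)} = 2 M + M = 3 M$)
$c = -549$ ($c = 3 \left(-183\right) = -549$)
$\sqrt{c - 39630} = \sqrt{-549 - 39630} = \sqrt{-40179} = i \sqrt{40179}$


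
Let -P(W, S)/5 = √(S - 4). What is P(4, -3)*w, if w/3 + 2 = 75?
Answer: -1095*I*√7 ≈ -2897.1*I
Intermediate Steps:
w = 219 (w = -6 + 3*75 = -6 + 225 = 219)
P(W, S) = -5*√(-4 + S) (P(W, S) = -5*√(S - 4) = -5*√(-4 + S))
P(4, -3)*w = -5*√(-4 - 3)*219 = -5*I*√7*219 = -1095*I*√7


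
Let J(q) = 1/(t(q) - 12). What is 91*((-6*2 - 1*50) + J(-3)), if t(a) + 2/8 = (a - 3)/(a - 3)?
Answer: -254254/45 ≈ -5650.1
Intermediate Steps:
t(a) = ¾ (t(a) = -¼ + (a - 3)/(a - 3) = -¼ + (-3 + a)/(-3 + a) = -¼ + 1 = ¾)
J(q) = -4/45 (J(q) = 1/(¾ - 12) = 1/(-45/4) = -4/45)
91*((-6*2 - 1*50) + J(-3)) = 91*((-6*2 - 1*50) - 4/45) = 91*((-12 - 50) - 4/45) = 91*(-62 - 4/45) = 91*(-2794/45) = -254254/45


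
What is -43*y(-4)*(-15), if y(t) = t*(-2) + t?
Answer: 2580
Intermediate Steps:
y(t) = -t (y(t) = -2*t + t = -t)
-43*y(-4)*(-15) = -(-43)*(-4)*(-15) = -43*4*(-15) = -172*(-15) = 2580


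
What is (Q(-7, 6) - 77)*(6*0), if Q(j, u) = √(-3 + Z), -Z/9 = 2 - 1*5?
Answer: 0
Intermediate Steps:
Z = 27 (Z = -9*(2 - 1*5) = -9*(2 - 5) = -9*(-3) = 27)
Q(j, u) = 2*√6 (Q(j, u) = √(-3 + 27) = √24 = 2*√6)
(Q(-7, 6) - 77)*(6*0) = (2*√6 - 77)*(6*0) = (-77 + 2*√6)*0 = 0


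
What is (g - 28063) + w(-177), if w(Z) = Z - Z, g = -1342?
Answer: -29405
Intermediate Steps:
w(Z) = 0
(g - 28063) + w(-177) = (-1342 - 28063) + 0 = -29405 + 0 = -29405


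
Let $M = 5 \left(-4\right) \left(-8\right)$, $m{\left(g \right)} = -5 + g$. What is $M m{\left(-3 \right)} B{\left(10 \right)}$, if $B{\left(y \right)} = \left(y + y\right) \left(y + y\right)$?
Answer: $-512000$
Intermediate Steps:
$B{\left(y \right)} = 4 y^{2}$ ($B{\left(y \right)} = 2 y 2 y = 4 y^{2}$)
$M = 160$ ($M = \left(-20\right) \left(-8\right) = 160$)
$M m{\left(-3 \right)} B{\left(10 \right)} = 160 \left(-5 - 3\right) 4 \cdot 10^{2} = 160 \left(-8\right) 4 \cdot 100 = \left(-1280\right) 400 = -512000$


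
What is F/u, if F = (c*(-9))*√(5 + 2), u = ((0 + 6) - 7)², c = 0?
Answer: 0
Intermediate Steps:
u = 1 (u = (6 - 7)² = (-1)² = 1)
F = 0 (F = (0*(-9))*√(5 + 2) = 0*√7 = 0)
F/u = 0/1 = 0*1 = 0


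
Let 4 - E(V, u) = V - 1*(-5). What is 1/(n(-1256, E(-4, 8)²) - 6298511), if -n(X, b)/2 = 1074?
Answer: -1/6300659 ≈ -1.5871e-7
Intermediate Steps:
E(V, u) = -1 - V (E(V, u) = 4 - (V - 1*(-5)) = 4 - (V + 5) = 4 - (5 + V) = 4 + (-5 - V) = -1 - V)
n(X, b) = -2148 (n(X, b) = -2*1074 = -2148)
1/(n(-1256, E(-4, 8)²) - 6298511) = 1/(-2148 - 6298511) = 1/(-6300659) = -1/6300659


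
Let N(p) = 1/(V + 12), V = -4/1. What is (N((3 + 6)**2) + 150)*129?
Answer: 154929/8 ≈ 19366.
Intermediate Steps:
V = -4 (V = -4*1 = -4)
N(p) = 1/8 (N(p) = 1/(-4 + 12) = 1/8)
(N((3 + 6)**2) + 150)*129 = (1/8 + 150)*129 = (1201/8)*129 = 154929/8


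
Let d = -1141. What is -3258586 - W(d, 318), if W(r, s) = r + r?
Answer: -3256304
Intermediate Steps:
W(r, s) = 2*r
-3258586 - W(d, 318) = -3258586 - 2*(-1141) = -3258586 - 1*(-2282) = -3258586 + 2282 = -3256304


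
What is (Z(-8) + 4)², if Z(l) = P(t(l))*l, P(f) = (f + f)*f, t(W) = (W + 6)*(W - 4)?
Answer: 84860944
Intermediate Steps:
t(W) = (-4 + W)*(6 + W) (t(W) = (6 + W)*(-4 + W) = (-4 + W)*(6 + W))
P(f) = 2*f² (P(f) = (2*f)*f = 2*f²)
Z(l) = 2*l*(-24 + l² + 2*l)² (Z(l) = (2*(-24 + l² + 2*l)²)*l = 2*l*(-24 + l² + 2*l)²)
(Z(-8) + 4)² = (2*(-8)*(-24 + (-8)² + 2*(-8))² + 4)² = (2*(-8)*(-24 + 64 - 16)² + 4)² = (2*(-8)*24² + 4)² = (2*(-8)*576 + 4)² = (-9216 + 4)² = (-9212)² = 84860944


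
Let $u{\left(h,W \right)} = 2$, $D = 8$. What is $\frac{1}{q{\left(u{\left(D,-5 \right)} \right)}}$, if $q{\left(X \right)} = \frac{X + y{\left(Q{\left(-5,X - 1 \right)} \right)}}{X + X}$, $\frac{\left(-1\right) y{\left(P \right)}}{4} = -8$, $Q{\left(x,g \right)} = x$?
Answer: $\frac{2}{17} \approx 0.11765$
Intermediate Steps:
$y{\left(P \right)} = 32$ ($y{\left(P \right)} = \left(-4\right) \left(-8\right) = 32$)
$q{\left(X \right)} = \frac{32 + X}{2 X}$ ($q{\left(X \right)} = \frac{X + 32}{X + X} = \frac{32 + X}{2 X}$)
$\frac{1}{q{\left(u{\left(D,-5 \right)} \right)}} = \frac{1}{\frac{1}{2} \cdot \frac{1}{2} \left(32 + 2\right)} = \frac{1}{\frac{1}{2} \cdot \frac{1}{2} \cdot 34} = \frac{1}{\frac{17}{2}} = \frac{2}{17}$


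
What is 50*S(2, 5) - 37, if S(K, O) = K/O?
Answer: -17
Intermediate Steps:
50*S(2, 5) - 37 = 50*(2/5) - 37 = 20 - 37 = -17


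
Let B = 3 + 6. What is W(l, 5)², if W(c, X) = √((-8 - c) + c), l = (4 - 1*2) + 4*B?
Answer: -8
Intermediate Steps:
B = 9
l = 38 (l = (4 - 1*2) + 4*9 = (4 - 2) + 36 = 2 + 36 = 38)
W(c, X) = 2*I*√2 (W(c, X) = √(-8) = 2*I*√2)
W(l, 5)² = (2*I*√2)² = -8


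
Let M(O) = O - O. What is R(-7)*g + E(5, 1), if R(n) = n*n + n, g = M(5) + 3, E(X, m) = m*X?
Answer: 131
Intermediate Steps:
M(O) = 0
E(X, m) = X*m
g = 3 (g = 0 + 3 = 3)
R(n) = n + n² (R(n) = n² + n = n + n²)
R(-7)*g + E(5, 1) = -7*(1 - 7)*3 + 5*1 = -7*(-6)*3 + 5 = 42*3 + 5 = 126 + 5 = 131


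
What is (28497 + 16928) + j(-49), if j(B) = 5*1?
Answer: 45430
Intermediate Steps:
j(B) = 5
(28497 + 16928) + j(-49) = (28497 + 16928) + 5 = 45425 + 5 = 45430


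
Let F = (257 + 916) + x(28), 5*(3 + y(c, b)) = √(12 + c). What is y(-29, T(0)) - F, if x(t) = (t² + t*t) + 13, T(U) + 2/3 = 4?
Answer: -2757 + I*√17/5 ≈ -2757.0 + 0.82462*I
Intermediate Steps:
T(U) = 10/3 (T(U) = -⅔ + 4 = 10/3)
y(c, b) = -3 + √(12 + c)/5
x(t) = 13 + 2*t² (x(t) = (t² + t²) + 13 = 2*t² + 13 = 13 + 2*t²)
F = 2754 (F = (257 + 916) + (13 + 2*28²) = 1173 + (13 + 2*784) = 1173 + (13 + 1568) = 1173 + 1581 = 2754)
y(-29, T(0)) - F = (-3 + √(12 - 29)/5) - 1*2754 = (-3 + √(-17)/5) - 2754 = (-3 + (I*√17)/5) - 2754 = (-3 + I*√17/5) - 2754 = -2757 + I*√17/5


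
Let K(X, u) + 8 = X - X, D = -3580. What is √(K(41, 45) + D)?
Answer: 2*I*√897 ≈ 59.9*I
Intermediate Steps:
K(X, u) = -8 (K(X, u) = -8 + (X - X) = -8 + 0 = -8)
√(K(41, 45) + D) = √(-8 - 3580) = √(-3588) = 2*I*√897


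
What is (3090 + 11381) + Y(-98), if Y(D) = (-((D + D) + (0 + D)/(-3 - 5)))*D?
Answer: -7073/2 ≈ -3536.5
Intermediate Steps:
Y(D) = -15*D**2/8 (Y(D) = (-(2*D + D/(-8)))*D = (-(2*D + D*(-1/8)))*D = (-(2*D - D/8))*D = (-15*D/8)*D = -15*D**2/8)
(3090 + 11381) + Y(-98) = (3090 + 11381) - 15/8*(-98)**2 = 14471 - 15/8*9604 = 14471 - 36015/2 = -7073/2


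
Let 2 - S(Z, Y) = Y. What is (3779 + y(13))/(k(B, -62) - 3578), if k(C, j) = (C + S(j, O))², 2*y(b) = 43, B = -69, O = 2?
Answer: 7601/2366 ≈ 3.2126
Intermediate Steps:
y(b) = 43/2 (y(b) = (½)*43 = 43/2)
S(Z, Y) = 2 - Y
k(C, j) = C² (k(C, j) = (C + (2 - 1*2))² = (C + (2 - 2))² = (C + 0)² = C²)
(3779 + y(13))/(k(B, -62) - 3578) = (3779 + 43/2)/((-69)² - 3578) = 7601/(2*(4761 - 3578)) = (7601/2)/1183 = (7601/2)*(1/1183) = 7601/2366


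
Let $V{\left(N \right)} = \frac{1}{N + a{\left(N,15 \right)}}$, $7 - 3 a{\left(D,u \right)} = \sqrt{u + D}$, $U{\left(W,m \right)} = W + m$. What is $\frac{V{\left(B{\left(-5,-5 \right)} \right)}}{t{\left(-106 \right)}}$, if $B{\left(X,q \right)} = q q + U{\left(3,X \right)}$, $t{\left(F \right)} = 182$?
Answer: $\frac{3}{13741} + \frac{3 \sqrt{38}}{1044316} \approx 0.00023603$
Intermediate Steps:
$a{\left(D,u \right)} = \frac{7}{3} - \frac{\sqrt{D + u}}{3}$ ($a{\left(D,u \right)} = \frac{7}{3} - \frac{\sqrt{u + D}}{3} = \frac{7}{3} - \frac{\sqrt{D + u}}{3}$)
$B{\left(X,q \right)} = 3 + X + q^{2}$ ($B{\left(X,q \right)} = q q + \left(3 + X\right) = q^{2} + \left(3 + X\right) = 3 + X + q^{2}$)
$V{\left(N \right)} = \frac{1}{\frac{7}{3} + N - \frac{\sqrt{15 + N}}{3}}$ ($V{\left(N \right)} = \frac{1}{N - \left(- \frac{7}{3} + \frac{\sqrt{N + 15}}{3}\right)} = \frac{1}{N - \left(- \frac{7}{3} + \frac{\sqrt{15 + N}}{3}\right)} = \frac{1}{\frac{7}{3} + N - \frac{\sqrt{15 + N}}{3}}$)
$\frac{V{\left(B{\left(-5,-5 \right)} \right)}}{t{\left(-106 \right)}} = \frac{3 \frac{1}{7 - \sqrt{15 + \left(3 - 5 + \left(-5\right)^{2}\right)} + 3 \left(3 - 5 + \left(-5\right)^{2}\right)}}{182} = \frac{3}{7 - \sqrt{15 + \left(3 - 5 + 25\right)} + 3 \left(3 - 5 + 25\right)} \frac{1}{182} = \frac{3}{7 - \sqrt{15 + 23} + 3 \cdot 23} \cdot \frac{1}{182} = \frac{3}{7 - \sqrt{38} + 69} \cdot \frac{1}{182} = \frac{3}{76 - \sqrt{38}} \cdot \frac{1}{182} = \frac{3}{182 \left(76 - \sqrt{38}\right)}$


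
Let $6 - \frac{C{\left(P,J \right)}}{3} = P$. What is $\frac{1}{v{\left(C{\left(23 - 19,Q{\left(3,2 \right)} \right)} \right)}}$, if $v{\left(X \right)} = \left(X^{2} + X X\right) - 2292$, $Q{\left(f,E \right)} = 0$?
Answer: $- \frac{1}{2220} \approx -0.00045045$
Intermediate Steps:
$C{\left(P,J \right)} = 18 - 3 P$
$v{\left(X \right)} = -2292 + 2 X^{2}$ ($v{\left(X \right)} = \left(X^{2} + X^{2}\right) - 2292 = 2 X^{2} - 2292 = -2292 + 2 X^{2}$)
$\frac{1}{v{\left(C{\left(23 - 19,Q{\left(3,2 \right)} \right)} \right)}} = \frac{1}{-2292 + 2 \left(18 - 3 \left(23 - 19\right)\right)^{2}} = \frac{1}{-2292 + 2 \left(18 - 12\right)^{2}} = \frac{1}{-2292 + 2 \cdot 6^{2}} = \frac{1}{-2292 + 2 \cdot 36} = \frac{1}{-2292 + 72} = \frac{1}{-2220} = - \frac{1}{2220}$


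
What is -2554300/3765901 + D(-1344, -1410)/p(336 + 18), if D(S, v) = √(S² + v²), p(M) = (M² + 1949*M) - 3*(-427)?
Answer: -2554300/3765901 + 2*√105401/272181 ≈ -0.67589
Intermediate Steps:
p(M) = 1281 + M² + 1949*M (p(M) = (M² + 1949*M) + 1281 = 1281 + M² + 1949*M)
-2554300/3765901 + D(-1344, -1410)/p(336 + 18) = -2554300/3765901 + √((-1344)² + (-1410)²)/(1281 + (336 + 18)² + 1949*(336 + 18)) = -2554300*1/3765901 + √(1806336 + 1988100)/(1281 + 354² + 1949*354) = -2554300/3765901 + √3794436/(1281 + 125316 + 689946) = -2554300/3765901 + (6*√105401)/816543 = -2554300/3765901 + (6*√105401)*(1/816543) = -2554300/3765901 + 2*√105401/272181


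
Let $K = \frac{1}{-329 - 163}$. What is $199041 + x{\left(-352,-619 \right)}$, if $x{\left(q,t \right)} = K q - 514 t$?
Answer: $\frac{63616549}{123} \approx 5.1721 \cdot 10^{5}$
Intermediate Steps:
$K = - \frac{1}{492}$ ($K = \frac{1}{-492} = - \frac{1}{492} \approx -0.0020325$)
$x{\left(q,t \right)} = - 514 t - \frac{q}{492}$ ($x{\left(q,t \right)} = - \frac{q}{492} - 514 t = - 514 t - \frac{q}{492}$)
$199041 + x{\left(-352,-619 \right)} = 199041 - - \frac{39134506}{123} = 199041 + \left(318166 + \frac{88}{123}\right) = 199041 + \frac{39134506}{123} = \frac{63616549}{123}$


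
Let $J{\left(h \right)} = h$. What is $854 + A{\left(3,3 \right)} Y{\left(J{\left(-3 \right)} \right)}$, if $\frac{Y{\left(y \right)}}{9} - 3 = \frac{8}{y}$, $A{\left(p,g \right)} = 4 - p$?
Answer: $857$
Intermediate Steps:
$Y{\left(y \right)} = 27 + \frac{72}{y}$ ($Y{\left(y \right)} = 27 + 9 \frac{8}{y} = 27 + \frac{72}{y}$)
$854 + A{\left(3,3 \right)} Y{\left(J{\left(-3 \right)} \right)} = 854 + \left(4 - 3\right) \left(27 + \frac{72}{-3}\right) = 854 + \left(4 - 3\right) \left(27 + 72 \left(- \frac{1}{3}\right)\right) = 854 + 1 \left(27 - 24\right) = 854 + 1 \cdot 3 = 854 + 3 = 857$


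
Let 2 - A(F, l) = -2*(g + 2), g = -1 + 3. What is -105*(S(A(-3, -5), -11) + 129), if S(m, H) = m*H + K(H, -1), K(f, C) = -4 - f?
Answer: -2730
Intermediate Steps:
g = 2
A(F, l) = 10 (A(F, l) = 2 - (-2)*(2 + 2) = 2 - (-2)*4 = 2 - 1*(-8) = 2 + 8 = 10)
S(m, H) = -4 - H + H*m (S(m, H) = m*H + (-4 - H) = H*m + (-4 - H) = -4 - H + H*m)
-105*(S(A(-3, -5), -11) + 129) = -105*((-4 - 1*(-11) - 11*10) + 129) = -105*((-4 + 11 - 110) + 129) = -105*(-103 + 129) = -105*26 = -2730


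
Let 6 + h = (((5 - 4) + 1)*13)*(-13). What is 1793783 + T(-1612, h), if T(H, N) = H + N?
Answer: 1791827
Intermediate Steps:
h = -344 (h = -6 + (((5 - 4) + 1)*13)*(-13) = -6 + ((1 + 1)*13)*(-13) = -6 + (2*13)*(-13) = -6 + 26*(-13) = -6 - 338 = -344)
1793783 + T(-1612, h) = 1793783 + (-1612 - 344) = 1793783 - 1956 = 1791827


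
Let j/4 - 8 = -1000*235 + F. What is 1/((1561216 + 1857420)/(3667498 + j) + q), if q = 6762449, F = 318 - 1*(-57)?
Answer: 1364515/9227464806553 ≈ 1.4788e-7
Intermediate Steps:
F = 375 (F = 318 + 57 = 375)
j = -938468 (j = 32 + 4*(-1000*235 + 375) = 32 + 4*(-235000 + 375) = 32 + 4*(-234625) = 32 - 938500 = -938468)
1/((1561216 + 1857420)/(3667498 + j) + q) = 1/((1561216 + 1857420)/(3667498 - 938468) + 6762449) = 1/(3418636/2729030 + 6762449) = 1/(3418636*(1/2729030) + 6762449) = 1/(1709318/1364515 + 6762449) = 1/(9227464806553/1364515) = 1364515/9227464806553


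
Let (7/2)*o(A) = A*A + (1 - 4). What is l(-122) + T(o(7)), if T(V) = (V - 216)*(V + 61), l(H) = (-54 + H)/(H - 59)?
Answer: -133384756/8869 ≈ -15039.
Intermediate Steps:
l(H) = (-54 + H)/(-59 + H)
o(A) = -6/7 + 2*A²/7 (o(A) = 2*(A*A + (1 - 4))/7 = 2*(A² - 3)/7 = 2*(-3 + A²)/7 = -6/7 + 2*A²/7)
T(V) = (-216 + V)*(61 + V)
l(-122) + T(o(7)) = (-54 - 122)/(-59 - 122) + (-13176 + (-6/7 + (2/7)*7²)² - 155*(-6/7 + (2/7)*7²)) = -176/(-181) + (-13176 + (-6/7 + (2/7)*49)² - 155*(-6/7 + (2/7)*49)) = -1/181*(-176) + (-13176 + (-6/7 + 14)² - 155*(-6/7 + 14)) = 176/181 + (-13176 + (92/7)² - 155*92/7) = 176/181 + (-13176 + 8464/49 - 14260/7) = 176/181 - 736980/49 = -133384756/8869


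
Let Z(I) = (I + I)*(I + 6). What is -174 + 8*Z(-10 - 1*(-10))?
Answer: -174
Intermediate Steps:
Z(I) = 2*I*(6 + I) (Z(I) = (2*I)*(6 + I) = 2*I*(6 + I))
-174 + 8*Z(-10 - 1*(-10)) = -174 + 8*(2*(-10 - 1*(-10))*(6 + (-10 - 1*(-10)))) = -174 + 8*(2*(-10 + 10)*(6 + (-10 + 10))) = -174 + 8*(2*0*(6 + 0)) = -174 + 8*(2*0*6) = -174 + 8*0 = -174 + 0 = -174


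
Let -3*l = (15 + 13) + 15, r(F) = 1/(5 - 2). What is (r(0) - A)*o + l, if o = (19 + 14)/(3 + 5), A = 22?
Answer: -2489/24 ≈ -103.71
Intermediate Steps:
r(F) = ⅓ (r(F) = 1/3 = ⅓)
o = 33/8 ≈ 4.1250
l = -43/3 (l = -((15 + 13) + 15)/3 = -(28 + 15)/3 = -⅓*43 = -43/3 ≈ -14.333)
(r(0) - A)*o + l = (⅓ - 1*22)*(33/8) - 43/3 = (⅓ - 22)*(33/8) - 43/3 = -65/3*33/8 - 43/3 = -715/8 - 43/3 = -2489/24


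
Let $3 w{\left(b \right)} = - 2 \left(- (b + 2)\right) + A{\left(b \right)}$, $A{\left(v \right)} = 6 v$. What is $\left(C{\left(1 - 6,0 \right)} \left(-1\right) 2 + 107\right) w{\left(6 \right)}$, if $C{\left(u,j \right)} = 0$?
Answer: $\frac{5564}{3} \approx 1854.7$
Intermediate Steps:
$w{\left(b \right)} = \frac{4}{3} + \frac{8 b}{3}$ ($w{\left(b \right)} = \frac{- 2 \left(- (b + 2)\right) + 6 b}{3} = \frac{- 2 \left(- (2 + b)\right) + 6 b}{3} = \frac{- 2 \left(-2 - b\right) + 6 b}{3} = \frac{\left(4 + 2 b\right) + 6 b}{3} = \frac{4 + 8 b}{3} = \frac{4}{3} + \frac{8 b}{3}$)
$\left(C{\left(1 - 6,0 \right)} \left(-1\right) 2 + 107\right) w{\left(6 \right)} = \left(0 \left(-1\right) 2 + 107\right) \left(\frac{4}{3} + \frac{8}{3} \cdot 6\right) = \left(0 \cdot 2 + 107\right) \left(\frac{4}{3} + 16\right) = \left(0 + 107\right) \frac{52}{3} = 107 \cdot \frac{52}{3} = \frac{5564}{3}$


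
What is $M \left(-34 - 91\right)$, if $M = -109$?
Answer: $13625$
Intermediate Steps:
$M \left(-34 - 91\right) = - 109 \left(-34 - 91\right) = \left(-109\right) \left(-125\right) = 13625$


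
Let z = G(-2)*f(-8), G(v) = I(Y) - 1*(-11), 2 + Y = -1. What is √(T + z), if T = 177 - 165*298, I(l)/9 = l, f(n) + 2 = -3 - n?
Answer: 3*I*√5449 ≈ 221.45*I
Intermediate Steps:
Y = -3 (Y = -2 - 1 = -3)
f(n) = -5 - n (f(n) = -2 + (-3 - n) = -5 - n)
I(l) = 9*l
T = -48993 (T = 177 - 49170 = -48993)
G(v) = -16 (G(v) = 9*(-3) - 1*(-11) = -27 + 11 = -16)
z = -48 (z = -16*(-5 - 1*(-8)) = -16*(-5 + 8) = -16*3 = -48)
√(T + z) = √(-48993 - 48) = √(-49041) = 3*I*√5449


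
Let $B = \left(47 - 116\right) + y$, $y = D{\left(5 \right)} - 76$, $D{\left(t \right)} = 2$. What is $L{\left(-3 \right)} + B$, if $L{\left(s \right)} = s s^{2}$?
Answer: $-170$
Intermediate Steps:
$L{\left(s \right)} = s^{3}$
$y = -74$ ($y = 2 - 76 = -74$)
$B = -143$ ($B = \left(47 - 116\right) - 74 = -69 - 74 = -143$)
$L{\left(-3 \right)} + B = \left(-3\right)^{3} - 143 = -27 - 143 = -170$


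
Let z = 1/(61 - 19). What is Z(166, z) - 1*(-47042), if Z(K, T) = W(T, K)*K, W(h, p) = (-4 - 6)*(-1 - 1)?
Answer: 50362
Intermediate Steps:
W(h, p) = 20 (W(h, p) = -10*(-2) = 20)
z = 1/42 ≈ 0.023810
Z(K, T) = 20*K
Z(166, z) - 1*(-47042) = 20*166 - 1*(-47042) = 3320 + 47042 = 50362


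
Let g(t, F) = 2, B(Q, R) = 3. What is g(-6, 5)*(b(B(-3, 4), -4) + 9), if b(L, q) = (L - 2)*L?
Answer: 24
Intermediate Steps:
b(L, q) = L*(-2 + L) (b(L, q) = (-2 + L)*L = L*(-2 + L))
g(-6, 5)*(b(B(-3, 4), -4) + 9) = 2*(3*(-2 + 3) + 9) = 2*(3*1 + 9) = 2*(3 + 9) = 2*12 = 24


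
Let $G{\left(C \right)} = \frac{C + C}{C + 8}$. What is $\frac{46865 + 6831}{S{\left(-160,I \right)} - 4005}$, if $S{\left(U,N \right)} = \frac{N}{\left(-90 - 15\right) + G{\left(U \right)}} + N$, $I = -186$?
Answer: $- \frac{104975680}{8189871} \approx -12.818$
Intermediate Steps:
$G{\left(C \right)} = \frac{2 C}{8 + C}$
$S{\left(U,N \right)} = N + \frac{N}{-105 + \frac{2 U}{8 + U}}$ ($S{\left(U,N \right)} = \frac{N}{\left(-90 - 15\right) + \frac{2 U}{8 + U}} + N = \frac{N}{-105 + \frac{2 U}{8 + U}} + N = N + \frac{N}{-105 + \frac{2 U}{8 + U}}$)
$\frac{46865 + 6831}{S{\left(-160,I \right)} - 4005} = \frac{46865 + 6831}{2 \left(-186\right) \frac{1}{840 + 103 \left(-160\right)} \left(416 + 51 \left(-160\right)\right) - 4005} = \frac{53696}{2 \left(-186\right) \frac{1}{840 - 16480} \left(416 - 8160\right) - 4005} = \frac{53696}{2 \left(-186\right) \frac{1}{-15640} \left(-7744\right) - 4005} = \frac{53696}{2 \left(-186\right) \left(- \frac{1}{15640}\right) \left(-7744\right) - 4005} = \frac{53696}{- \frac{360096}{1955} - 4005} = \frac{53696}{- \frac{8189871}{1955}} = 53696 \left(- \frac{1955}{8189871}\right) = - \frac{104975680}{8189871}$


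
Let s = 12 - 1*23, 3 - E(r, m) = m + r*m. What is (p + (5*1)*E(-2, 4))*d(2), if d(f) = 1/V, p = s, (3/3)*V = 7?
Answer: 24/7 ≈ 3.4286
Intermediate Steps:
E(r, m) = 3 - m - m*r (E(r, m) = 3 - (m + r*m) = 3 - (m + m*r) = 3 + (-m - m*r) = 3 - m - m*r)
V = 7
s = -11 (s = 12 - 23 = -11)
p = -11
d(f) = 1/7
(p + (5*1)*E(-2, 4))*d(2) = (-11 + (5*1)*(3 - 1*4 - 1*4*(-2)))*(1/7) = (-11 + 5*(3 - 4 + 8))*(1/7) = (-11 + 5*7)*(1/7) = (-11 + 35)*(1/7) = 24*(1/7) = 24/7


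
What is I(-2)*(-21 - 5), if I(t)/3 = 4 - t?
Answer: -468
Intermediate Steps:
I(t) = 12 - 3*t (I(t) = 3*(4 - t) = 12 - 3*t)
I(-2)*(-21 - 5) = (12 - 3*(-2))*(-21 - 5) = (12 + 6)*(-26) = 18*(-26) = -468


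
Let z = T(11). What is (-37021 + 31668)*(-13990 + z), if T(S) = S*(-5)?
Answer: 75182885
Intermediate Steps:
T(S) = -5*S
z = -55 (z = -5*11 = -55)
(-37021 + 31668)*(-13990 + z) = (-37021 + 31668)*(-13990 - 55) = -5353*(-14045) = 75182885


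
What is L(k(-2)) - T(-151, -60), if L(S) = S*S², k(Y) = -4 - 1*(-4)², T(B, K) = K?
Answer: -7940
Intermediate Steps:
k(Y) = -20 (k(Y) = -4 - 1*16 = -4 - 16 = -20)
L(S) = S³
L(k(-2)) - T(-151, -60) = (-20)³ - 1*(-60) = -8000 + 60 = -7940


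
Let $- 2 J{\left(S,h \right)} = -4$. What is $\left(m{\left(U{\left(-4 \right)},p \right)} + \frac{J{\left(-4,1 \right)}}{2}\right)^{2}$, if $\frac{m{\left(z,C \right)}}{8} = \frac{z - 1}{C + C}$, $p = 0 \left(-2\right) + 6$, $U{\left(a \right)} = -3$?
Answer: $\frac{25}{9} \approx 2.7778$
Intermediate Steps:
$J{\left(S,h \right)} = 2$ ($J{\left(S,h \right)} = \left(- \frac{1}{2}\right) \left(-4\right) = 2$)
$p = 6$ ($p = 0 + 6 = 6$)
$m{\left(z,C \right)} = \frac{4 \left(-1 + z\right)}{C}$ ($m{\left(z,C \right)} = 8 \frac{z - 1}{C + C} = 8 \frac{-1 + z}{2 C} = \frac{4 \left(-1 + z\right)}{C}$)
$\left(m{\left(U{\left(-4 \right)},p \right)} + \frac{J{\left(-4,1 \right)}}{2}\right)^{2} = \left(\frac{4 \left(-1 - 3\right)}{6} + \frac{2}{2}\right)^{2} = \left(4 \cdot \frac{1}{6} \left(-4\right) + 2 \cdot \frac{1}{2}\right)^{2} = \left(- \frac{8}{3} + 1\right)^{2} = \left(- \frac{5}{3}\right)^{2} = \frac{25}{9}$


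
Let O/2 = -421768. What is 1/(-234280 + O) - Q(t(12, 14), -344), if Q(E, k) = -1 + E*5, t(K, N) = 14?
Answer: -74369305/1077816 ≈ -69.000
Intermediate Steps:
O = -843536 (O = 2*(-421768) = -843536)
Q(E, k) = -1 + 5*E
1/(-234280 + O) - Q(t(12, 14), -344) = 1/(-234280 - 843536) - (-1 + 5*14) = 1/(-1077816) - (-1 + 70) = -1/1077816 - 1*69 = -1/1077816 - 69 = -74369305/1077816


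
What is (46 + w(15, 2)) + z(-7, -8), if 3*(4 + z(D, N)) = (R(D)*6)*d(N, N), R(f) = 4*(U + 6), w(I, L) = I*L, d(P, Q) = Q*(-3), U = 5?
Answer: 2184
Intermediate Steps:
d(P, Q) = -3*Q
R(f) = 44 (R(f) = 4*(5 + 6) = 4*11 = 44)
z(D, N) = -4 - 264*N (z(D, N) = -4 + ((44*6)*(-3*N))/3 = -4 + (264*(-3*N))/3 = -4 + (-792*N)/3 = -4 - 264*N)
(46 + w(15, 2)) + z(-7, -8) = (46 + 15*2) + (-4 - 264*(-8)) = (46 + 30) + (-4 + 2112) = 76 + 2108 = 2184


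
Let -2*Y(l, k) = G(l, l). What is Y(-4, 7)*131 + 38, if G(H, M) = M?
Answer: 300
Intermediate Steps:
Y(l, k) = -l/2
Y(-4, 7)*131 + 38 = -½*(-4)*131 + 38 = 2*131 + 38 = 262 + 38 = 300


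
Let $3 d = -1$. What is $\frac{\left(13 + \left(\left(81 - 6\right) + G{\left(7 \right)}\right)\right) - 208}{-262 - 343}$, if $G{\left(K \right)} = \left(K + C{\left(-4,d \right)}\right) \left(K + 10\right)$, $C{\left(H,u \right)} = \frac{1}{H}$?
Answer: $\frac{21}{2420} \approx 0.0086777$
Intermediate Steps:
$d = - \frac{1}{3}$ ($d = \frac{1}{3} \left(-1\right) = - \frac{1}{3} \approx -0.33333$)
$G{\left(K \right)} = \left(10 + K\right) \left(- \frac{1}{4} + K\right)$ ($G{\left(K \right)} = \left(K + \frac{1}{-4}\right) \left(K + 10\right) = \left(K - \frac{1}{4}\right) \left(10 + K\right) = \left(- \frac{1}{4} + K\right) \left(10 + K\right) = \left(10 + K\right) \left(- \frac{1}{4} + K\right)$)
$\frac{\left(13 + \left(\left(81 - 6\right) + G{\left(7 \right)}\right)\right) - 208}{-262 - 343} = \frac{\left(13 + \left(\left(81 - 6\right) + \left(- \frac{5}{2} + 7^{2} + \frac{39}{4} \cdot 7\right)\right)\right) - 208}{-262 - 343} = \frac{\left(13 + \left(75 + \left(- \frac{5}{2} + 49 + \frac{273}{4}\right)\right)\right) - 208}{-605} = \left(\left(13 + \left(75 + \frac{459}{4}\right)\right) - 208\right) \left(- \frac{1}{605}\right) = \left(\left(13 + \frac{759}{4}\right) - 208\right) \left(- \frac{1}{605}\right) = \left(\frac{811}{4} - 208\right) \left(- \frac{1}{605}\right) = \left(- \frac{21}{4}\right) \left(- \frac{1}{605}\right) = \frac{21}{2420}$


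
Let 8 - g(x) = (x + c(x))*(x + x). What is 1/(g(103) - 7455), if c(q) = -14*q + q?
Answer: 1/247169 ≈ 4.0458e-6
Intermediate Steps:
c(q) = -13*q
g(x) = 8 + 24*x² (g(x) = 8 - (x - 13*x)*(x + x) = 8 - (-12*x)*2*x = 8 - (-24)*x² = 8 + 24*x²)
1/(g(103) - 7455) = 1/((8 + 24*103²) - 7455) = 1/((8 + 24*10609) - 7455) = 1/((8 + 254616) - 7455) = 1/(254624 - 7455) = 1/247169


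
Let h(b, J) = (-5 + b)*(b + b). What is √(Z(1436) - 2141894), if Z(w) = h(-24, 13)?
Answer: I*√2140502 ≈ 1463.0*I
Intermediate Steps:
h(b, J) = 2*b*(-5 + b) (h(b, J) = (-5 + b)*(2*b) = 2*b*(-5 + b))
Z(w) = 1392 (Z(w) = 2*(-24)*(-5 - 24) = 2*(-24)*(-29) = 1392)
√(Z(1436) - 2141894) = √(1392 - 2141894) = √(-2140502) = I*√2140502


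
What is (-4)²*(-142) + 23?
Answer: -2249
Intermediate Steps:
(-4)²*(-142) + 23 = 16*(-142) + 23 = -2272 + 23 = -2249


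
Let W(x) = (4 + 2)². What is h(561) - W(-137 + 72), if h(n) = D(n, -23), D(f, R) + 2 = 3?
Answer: -35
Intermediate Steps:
W(x) = 36 (W(x) = 6² = 36)
D(f, R) = 1 (D(f, R) = -2 + 3 = 1)
h(n) = 1
h(561) - W(-137 + 72) = 1 - 1*36 = 1 - 36 = -35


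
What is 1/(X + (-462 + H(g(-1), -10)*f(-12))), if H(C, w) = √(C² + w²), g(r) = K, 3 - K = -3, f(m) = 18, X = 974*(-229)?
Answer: -55877/12488945500 - 9*√34/12488945500 ≈ -4.4783e-6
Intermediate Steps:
X = -223046
K = 6 (K = 3 - 1*(-3) = 3 + 3 = 6)
g(r) = 6
1/(X + (-462 + H(g(-1), -10)*f(-12))) = 1/(-223046 + (-462 + √(6² + (-10)²)*18)) = 1/(-223046 + (-462 + √(36 + 100)*18)) = 1/(-223046 + (-462 + √136*18)) = 1/(-223046 + (-462 + (2*√34)*18)) = 1/(-223046 + (-462 + 36*√34)) = 1/(-223508 + 36*√34)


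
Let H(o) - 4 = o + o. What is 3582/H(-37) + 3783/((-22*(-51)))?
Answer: -625699/13090 ≈ -47.800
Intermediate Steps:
H(o) = 4 + 2*o (H(o) = 4 + (o + o) = 4 + 2*o)
3582/H(-37) + 3783/((-22*(-51))) = 3582/(4 + 2*(-37)) + 3783/((-22*(-51))) = 3582/(4 - 74) + 3783/1122 = 3582/(-70) + 3783*(1/1122) = 3582*(-1/70) + 1261/374 = -1791/35 + 1261/374 = -625699/13090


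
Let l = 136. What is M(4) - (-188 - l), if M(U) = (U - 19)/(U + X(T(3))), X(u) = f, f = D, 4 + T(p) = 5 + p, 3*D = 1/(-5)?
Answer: 18891/59 ≈ 320.19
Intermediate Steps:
D = -1/15 (D = (⅓)/(-5) = (⅓)*(-⅕) = -1/15 ≈ -0.066667)
T(p) = 1 + p (T(p) = -4 + (5 + p) = 1 + p)
f = -1/15 ≈ -0.066667
X(u) = -1/15
M(U) = (-19 + U)/(-1/15 + U) (M(U) = (U - 19)/(U - 1/15) = (-19 + U)/(-1/15 + U))
M(4) - (-188 - l) = 15*(-19 + 4)/(-1 + 15*4) - (-188 - 1*136) = 15*(-15)/(-1 + 60) - (-188 - 136) = 15*(-15)/59 - 1*(-324) = 15*(1/59)*(-15) + 324 = -225/59 + 324 = 18891/59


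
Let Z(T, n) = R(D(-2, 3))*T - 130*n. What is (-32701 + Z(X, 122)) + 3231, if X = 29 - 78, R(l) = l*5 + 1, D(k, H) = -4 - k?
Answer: -44889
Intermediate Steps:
R(l) = 1 + 5*l (R(l) = 5*l + 1 = 1 + 5*l)
X = -49
Z(T, n) = -130*n - 9*T (Z(T, n) = (1 + 5*(-4 - 1*(-2)))*T - 130*n = (1 + 5*(-4 + 2))*T - 130*n = (1 + 5*(-2))*T - 130*n = (1 - 10)*T - 130*n = -9*T - 130*n = -130*n - 9*T)
(-32701 + Z(X, 122)) + 3231 = (-32701 + (-130*122 - 9*(-49))) + 3231 = (-32701 + (-15860 + 441)) + 3231 = (-32701 - 15419) + 3231 = -48120 + 3231 = -44889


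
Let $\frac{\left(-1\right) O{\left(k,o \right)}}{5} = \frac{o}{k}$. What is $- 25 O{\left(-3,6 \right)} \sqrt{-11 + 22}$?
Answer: $- 250 \sqrt{11} \approx -829.16$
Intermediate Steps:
$O{\left(k,o \right)} = - \frac{5 o}{k}$ ($O{\left(k,o \right)} = - 5 \frac{o}{k} = - \frac{5 o}{k}$)
$- 25 O{\left(-3,6 \right)} \sqrt{-11 + 22} = - 25 \left(\left(-5\right) 6 \frac{1}{-3}\right) \sqrt{-11 + 22} = - 25 \left(\left(-5\right) 6 \left(- \frac{1}{3}\right)\right) \sqrt{11} = \left(-25\right) 10 \sqrt{11} = - 250 \sqrt{11}$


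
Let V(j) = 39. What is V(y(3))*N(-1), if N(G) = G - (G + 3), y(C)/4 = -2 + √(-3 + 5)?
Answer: -117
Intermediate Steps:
y(C) = -8 + 4*√2 (y(C) = 4*(-2 + √(-3 + 5)) = 4*(-2 + √2) = -8 + 4*√2)
N(G) = -3 (N(G) = G - (3 + G) = G + (-3 - G) = -3)
V(y(3))*N(-1) = 39*(-3) = -117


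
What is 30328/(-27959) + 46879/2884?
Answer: 174746287/11519108 ≈ 15.170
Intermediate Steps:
30328/(-27959) + 46879/2884 = 30328*(-1/27959) + 46879*(1/2884) = -30328/27959 + 6697/412 = 174746287/11519108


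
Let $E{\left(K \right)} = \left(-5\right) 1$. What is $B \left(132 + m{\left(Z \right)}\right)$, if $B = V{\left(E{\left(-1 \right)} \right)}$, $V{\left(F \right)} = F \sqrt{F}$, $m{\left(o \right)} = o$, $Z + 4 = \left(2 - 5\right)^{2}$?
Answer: $- 685 i \sqrt{5} \approx - 1531.7 i$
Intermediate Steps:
$Z = 5$ ($Z = -4 + \left(2 - 5\right)^{2} = -4 + \left(-3\right)^{2} = -4 + 9 = 5$)
$E{\left(K \right)} = -5$
$V{\left(F \right)} = F^{\frac{3}{2}}$
$B = - 5 i \sqrt{5}$ ($B = \left(-5\right)^{\frac{3}{2}} = - 5 i \sqrt{5} \approx - 11.18 i$)
$B \left(132 + m{\left(Z \right)}\right) = - 5 i \sqrt{5} \left(132 + 5\right) = - 5 i \sqrt{5} \cdot 137 = - 685 i \sqrt{5}$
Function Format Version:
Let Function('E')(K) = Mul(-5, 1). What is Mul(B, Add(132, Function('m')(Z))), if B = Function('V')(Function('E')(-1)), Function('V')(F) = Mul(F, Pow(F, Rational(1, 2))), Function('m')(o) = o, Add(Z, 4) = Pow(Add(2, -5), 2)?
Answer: Mul(-685, I, Pow(5, Rational(1, 2))) ≈ Mul(-1531.7, I)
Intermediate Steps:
Z = 5 (Z = Add(-4, Pow(Add(2, -5), 2)) = Add(-4, Pow(-3, 2)) = Add(-4, 9) = 5)
Function('E')(K) = -5
Function('V')(F) = Pow(F, Rational(3, 2))
B = Mul(-5, I, Pow(5, Rational(1, 2))) (B = Pow(-5, Rational(3, 2)) = Mul(-5, I, Pow(5, Rational(1, 2))) ≈ Mul(-11.180, I))
Mul(B, Add(132, Function('m')(Z))) = Mul(Mul(-5, I, Pow(5, Rational(1, 2))), Add(132, 5)) = Mul(Mul(-5, I, Pow(5, Rational(1, 2))), 137) = Mul(-685, I, Pow(5, Rational(1, 2)))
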